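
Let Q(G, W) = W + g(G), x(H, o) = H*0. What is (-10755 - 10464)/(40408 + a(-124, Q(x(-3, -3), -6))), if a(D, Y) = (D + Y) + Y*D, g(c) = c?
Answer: -7073/13674 ≈ -0.51726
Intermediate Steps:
x(H, o) = 0
Q(G, W) = G + W (Q(G, W) = W + G = G + W)
a(D, Y) = D + Y + D*Y (a(D, Y) = (D + Y) + D*Y = D + Y + D*Y)
(-10755 - 10464)/(40408 + a(-124, Q(x(-3, -3), -6))) = (-10755 - 10464)/(40408 + (-124 + (0 - 6) - 124*(0 - 6))) = -21219/(40408 + (-124 - 6 - 124*(-6))) = -21219/(40408 + (-124 - 6 + 744)) = -21219/(40408 + 614) = -21219/41022 = -21219*1/41022 = -7073/13674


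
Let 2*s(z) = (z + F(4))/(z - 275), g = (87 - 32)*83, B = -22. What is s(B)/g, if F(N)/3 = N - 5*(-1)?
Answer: -1/542322 ≈ -1.8439e-6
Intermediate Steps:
F(N) = 15 + 3*N (F(N) = 3*(N - 5*(-1)) = 3*(N + 5) = 3*(5 + N) = 15 + 3*N)
g = 4565 (g = 55*83 = 4565)
s(z) = (27 + z)/(2*(-275 + z)) (s(z) = ((z + (15 + 3*4))/(z - 275))/2 = ((z + (15 + 12))/(-275 + z))/2 = ((z + 27)/(-275 + z))/2 = ((27 + z)/(-275 + z))/2 = (27 + z)/(2*(-275 + z)))
s(B)/g = ((27 - 22)/(2*(-275 - 22)))/4565 = ((½)*5/(-297))*(1/4565) = ((½)*(-1/297)*5)*(1/4565) = -5/594*1/4565 = -1/542322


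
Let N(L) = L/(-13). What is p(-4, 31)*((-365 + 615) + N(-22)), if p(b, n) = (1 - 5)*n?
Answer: -405728/13 ≈ -31210.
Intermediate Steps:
p(b, n) = -4*n
N(L) = -L/13 (N(L) = L*(-1/13) = -L/13)
p(-4, 31)*((-365 + 615) + N(-22)) = (-4*31)*((-365 + 615) - 1/13*(-22)) = -124*(250 + 22/13) = -124*3272/13 = -405728/13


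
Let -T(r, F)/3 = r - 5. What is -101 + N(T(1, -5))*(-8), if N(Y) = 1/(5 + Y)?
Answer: -1725/17 ≈ -101.47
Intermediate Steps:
T(r, F) = 15 - 3*r (T(r, F) = -3*(r - 5) = -3*(-5 + r) = 15 - 3*r)
-101 + N(T(1, -5))*(-8) = -101 - 8/(5 + (15 - 3*1)) = -101 - 8/(5 + (15 - 3)) = -101 - 8/(5 + 12) = -101 - 8/17 = -1725/17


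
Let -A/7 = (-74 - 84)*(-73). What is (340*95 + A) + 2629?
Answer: -45809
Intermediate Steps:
A = -80738 (A = -7*(-74 - 84)*(-73) = -(-1106)*(-73) = -7*11534 = -80738)
(340*95 + A) + 2629 = (340*95 - 80738) + 2629 = (32300 - 80738) + 2629 = -48438 + 2629 = -45809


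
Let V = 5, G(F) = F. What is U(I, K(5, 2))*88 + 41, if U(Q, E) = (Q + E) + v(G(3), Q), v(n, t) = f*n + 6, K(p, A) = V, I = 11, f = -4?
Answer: 921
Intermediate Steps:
K(p, A) = 5
v(n, t) = 6 - 4*n (v(n, t) = -4*n + 6 = 6 - 4*n)
U(Q, E) = -6 + E + Q (U(Q, E) = (Q + E) + (6 - 4*3) = (E + Q) + (6 - 12) = (E + Q) - 6 = -6 + E + Q)
U(I, K(5, 2))*88 + 41 = (-6 + 5 + 11)*88 + 41 = 10*88 + 41 = 880 + 41 = 921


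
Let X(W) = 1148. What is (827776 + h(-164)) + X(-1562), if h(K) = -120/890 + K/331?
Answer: 24419253548/29459 ≈ 8.2892e+5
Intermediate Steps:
h(K) = -12/89 + K/331 (h(K) = -120*1/890 + K*(1/331) = -12/89 + K/331)
(827776 + h(-164)) + X(-1562) = (827776 + (-12/89 + (1/331)*(-164))) + 1148 = (827776 + (-12/89 - 164/331)) + 1148 = (827776 - 18568/29459) + 1148 = 24385434616/29459 + 1148 = 24419253548/29459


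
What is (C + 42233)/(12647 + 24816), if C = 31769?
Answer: 74002/37463 ≈ 1.9753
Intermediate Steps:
(C + 42233)/(12647 + 24816) = (31769 + 42233)/(12647 + 24816) = 74002/37463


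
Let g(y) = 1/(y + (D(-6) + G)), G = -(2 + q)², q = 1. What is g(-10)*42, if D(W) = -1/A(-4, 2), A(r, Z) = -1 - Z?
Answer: -9/4 ≈ -2.2500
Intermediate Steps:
D(W) = ⅓ (D(W) = -1/(-1 - 1*2) = -1/(-1 - 2) = -1/(-3) = -1*(-⅓) = ⅓)
G = -9 (G = -(2 + 1)² = -1*3² = -1*9 = -9)
g(y) = 1/(-26/3 + y) (g(y) = 1/(y + (⅓ - 9)) = 1/(y - 26/3) = 1/(-26/3 + y))
g(-10)*42 = (3/(-26 + 3*(-10)))*42 = (3/(-26 - 30))*42 = (3/(-56))*42 = (3*(-1/56))*42 = -3/56*42 = -9/4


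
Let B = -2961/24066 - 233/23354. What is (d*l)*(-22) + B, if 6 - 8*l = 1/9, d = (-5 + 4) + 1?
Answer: -296661/2230307 ≈ -0.13301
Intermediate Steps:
d = 0 (d = -1 + 1 = 0)
B = -296661/2230307 (B = -2961*1/24066 - 233*1/23354 = -47/382 - 233/23354 = -296661/2230307 ≈ -0.13301)
l = 53/72 (l = ¾ - ⅛/9 = ¾ - ⅛*⅑ = ¾ - 1/72 = 53/72 ≈ 0.73611)
(d*l)*(-22) + B = (0*(53/72))*(-22) - 296661/2230307 = 0*(-22) - 296661/2230307 = 0 - 296661/2230307 = -296661/2230307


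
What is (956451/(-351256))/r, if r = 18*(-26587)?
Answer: 318817/56033059632 ≈ 5.6898e-6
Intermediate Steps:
r = -478566
(956451/(-351256))/r = (956451/(-351256))/(-478566) = (956451*(-1/351256))*(-1/478566) = -956451/351256*(-1/478566) = 318817/56033059632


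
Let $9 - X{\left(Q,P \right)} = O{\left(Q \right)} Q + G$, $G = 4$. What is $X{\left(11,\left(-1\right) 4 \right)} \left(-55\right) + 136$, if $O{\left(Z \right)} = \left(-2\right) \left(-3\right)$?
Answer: $3491$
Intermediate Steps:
$O{\left(Z \right)} = 6$
$X{\left(Q,P \right)} = 5 - 6 Q$ ($X{\left(Q,P \right)} = 9 - \left(6 Q + 4\right) = 9 - \left(4 + 6 Q\right) = 5 - 6 Q$)
$X{\left(11,\left(-1\right) 4 \right)} \left(-55\right) + 136 = \left(5 - 66\right) \left(-55\right) + 136 = \left(-61\right) \left(-55\right) + 136 = 3355 + 136 = 3491$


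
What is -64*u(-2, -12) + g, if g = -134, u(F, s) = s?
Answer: 634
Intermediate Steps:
-64*u(-2, -12) + g = -64*(-12) - 134 = 768 - 134 = 634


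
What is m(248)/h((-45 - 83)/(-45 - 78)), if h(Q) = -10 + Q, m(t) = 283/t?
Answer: -34809/273296 ≈ -0.12737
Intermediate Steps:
m(248)/h((-45 - 83)/(-45 - 78)) = (283/248)/(-10 + (-45 - 83)/(-45 - 78)) = (283*(1/248))/(-10 - 128/(-123)) = 283/(248*(-10 - 128*(-1/123))) = 283/(248*(-10 + 128/123)) = 283/(248*(-1102/123)) = (283/248)*(-123/1102) = -34809/273296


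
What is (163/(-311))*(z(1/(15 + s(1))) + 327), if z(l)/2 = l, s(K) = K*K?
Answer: -426571/2488 ≈ -171.45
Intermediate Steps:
s(K) = K²
z(l) = 2*l
(163/(-311))*(z(1/(15 + s(1))) + 327) = (163/(-311))*(2/(15 + 1²) + 327) = (163*(-1/311))*(2/(15 + 1) + 327) = -163*(2/16 + 327)/311 = -163*(2*(1/16) + 327)/311 = -163*(⅛ + 327)/311 = -163/311*2617/8 = -426571/2488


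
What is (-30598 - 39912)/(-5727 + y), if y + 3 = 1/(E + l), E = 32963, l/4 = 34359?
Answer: 12014833490/976386269 ≈ 12.305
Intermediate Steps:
l = 137436 (l = 4*34359 = 137436)
y = -511196/170399 (y = -3 + 1/(32963 + 137436) = -3 + 1/170399 = -511196/170399 ≈ -3.0000)
(-30598 - 39912)/(-5727 + y) = (-30598 - 39912)/(-5727 - 511196/170399) = -70510/(-976386269/170399) = -70510*(-170399/976386269) = 12014833490/976386269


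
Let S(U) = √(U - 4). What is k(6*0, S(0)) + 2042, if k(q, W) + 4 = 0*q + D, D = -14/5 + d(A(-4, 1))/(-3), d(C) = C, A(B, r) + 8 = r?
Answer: 30563/15 ≈ 2037.5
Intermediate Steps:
A(B, r) = -8 + r
D = -7/15 (D = -14/5 + (-8 + 1)/(-3) = -14*⅕ - 7*(-⅓) = -14/5 + 7/3 = -7/15 ≈ -0.46667)
S(U) = √(-4 + U)
k(q, W) = -67/15 (k(q, W) = -4 + (0*q - 7/15) = -4 + (0 - 7/15) = -4 - 7/15 = -67/15)
k(6*0, S(0)) + 2042 = -67/15 + 2042 = 30563/15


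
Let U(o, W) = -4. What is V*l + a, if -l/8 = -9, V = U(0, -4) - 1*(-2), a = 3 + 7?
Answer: -134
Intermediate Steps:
a = 10
V = -2 (V = -4 - 1*(-2) = -4 + 2 = -2)
l = 72 (l = -8*(-9) = 72)
V*l + a = -2*72 + 10 = -144 + 10 = -134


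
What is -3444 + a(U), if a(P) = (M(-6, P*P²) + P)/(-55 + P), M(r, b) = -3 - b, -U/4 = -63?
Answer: -16681227/197 ≈ -84676.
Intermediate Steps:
U = 252 (U = -4*(-63) = 252)
a(P) = (-3 + P - P³)/(-55 + P) (a(P) = ((-3 - P*P²) + P)/(-55 + P) = ((-3 - P³) + P)/(-55 + P) = (-3 + P - P³)/(-55 + P))
-3444 + a(U) = -3444 + (-3 + 252 - 1*252³)/(-55 + 252) = -3444 + (-3 + 252 - 1*16003008)/197 = -3444 + (-3 + 252 - 16003008)/197 = -3444 + (1/197)*(-16002759) = -3444 - 16002759/197 = -16681227/197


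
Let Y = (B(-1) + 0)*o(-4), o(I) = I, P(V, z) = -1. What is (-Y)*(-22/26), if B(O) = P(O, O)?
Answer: 44/13 ≈ 3.3846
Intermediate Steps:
B(O) = -1
Y = 4 (Y = (-1 + 0)*(-4) = -1*(-4) = 4)
(-Y)*(-22/26) = (-1*4)*(-22/26) = -(-88)/26 = -4*(-11/13) = 44/13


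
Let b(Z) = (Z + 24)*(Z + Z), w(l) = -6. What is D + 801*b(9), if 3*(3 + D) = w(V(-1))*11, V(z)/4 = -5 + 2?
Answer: 475769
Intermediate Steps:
V(z) = -12 (V(z) = 4*(-5 + 2) = 4*(-3) = -12)
b(Z) = 2*Z*(24 + Z) (b(Z) = (24 + Z)*(2*Z) = 2*Z*(24 + Z))
D = -25 (D = -3 + (-6*11)/3 = -3 + (⅓)*(-66) = -3 - 22 = -25)
D + 801*b(9) = -25 + 801*(2*9*(24 + 9)) = -25 + 801*(2*9*33) = -25 + 801*594 = -25 + 475794 = 475769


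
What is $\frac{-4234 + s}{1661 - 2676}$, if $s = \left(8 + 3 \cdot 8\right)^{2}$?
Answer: $\frac{642}{203} \approx 3.1626$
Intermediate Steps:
$s = 1024$ ($s = \left(8 + 24\right)^{2} = 32^{2} = 1024$)
$\frac{-4234 + s}{1661 - 2676} = \frac{-4234 + 1024}{1661 - 2676} = - \frac{3210}{-1015} = \left(-3210\right) \left(- \frac{1}{1015}\right) = \frac{642}{203}$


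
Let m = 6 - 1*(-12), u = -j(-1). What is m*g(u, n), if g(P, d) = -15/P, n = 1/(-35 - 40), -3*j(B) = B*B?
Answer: -810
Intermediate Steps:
j(B) = -B²/3 (j(B) = -B*B/3 = -B²/3)
n = -1/75 (n = 1/(-75) = -1/75 ≈ -0.013333)
u = ⅓ (u = -(-1)*(-1)²/3 = -(-1)/3 = -1*(-⅓) = ⅓ ≈ 0.33333)
m = 18 (m = 6 + 12 = 18)
m*g(u, n) = 18*(-15/⅓) = 18*(-15*3) = 18*(-45) = -810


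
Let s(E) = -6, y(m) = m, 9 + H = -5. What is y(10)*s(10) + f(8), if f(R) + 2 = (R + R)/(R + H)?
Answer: -194/3 ≈ -64.667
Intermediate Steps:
H = -14 (H = -9 - 5 = -14)
f(R) = -2 + 2*R/(-14 + R) (f(R) = -2 + (R + R)/(R - 14) = -2 + (2*R)/(-14 + R) = -2 + 2*R/(-14 + R))
y(10)*s(10) + f(8) = 10*(-6) + 28/(-14 + 8) = -60 + 28/(-6) = -60 + 28*(-1/6) = -60 - 14/3 = -194/3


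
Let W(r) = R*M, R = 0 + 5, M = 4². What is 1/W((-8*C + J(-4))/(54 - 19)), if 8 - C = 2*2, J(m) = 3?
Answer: 1/80 ≈ 0.012500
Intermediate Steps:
C = 4 (C = 8 - 2*2 = 8 - 1*4 = 8 - 4 = 4)
M = 16
R = 5
W(r) = 80 (W(r) = 5*16 = 80)
1/W((-8*C + J(-4))/(54 - 19)) = 1/80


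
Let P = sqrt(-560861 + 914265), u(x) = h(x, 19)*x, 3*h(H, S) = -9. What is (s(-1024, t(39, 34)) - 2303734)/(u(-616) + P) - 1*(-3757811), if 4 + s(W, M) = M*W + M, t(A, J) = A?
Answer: 575047945061/153085 + 468727*sqrt(88351)/306170 ≈ 3.7569e+6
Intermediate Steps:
h(H, S) = -3 (h(H, S) = (1/3)*(-9) = -3)
s(W, M) = -4 + M + M*W (s(W, M) = -4 + (M*W + M) = -4 + (M + M*W) = -4 + M + M*W)
u(x) = -3*x
P = 2*sqrt(88351) (P = sqrt(353404) = 2*sqrt(88351) ≈ 594.48)
(s(-1024, t(39, 34)) - 2303734)/(u(-616) + P) - 1*(-3757811) = ((-4 + 39 + 39*(-1024)) - 2303734)/(-3*(-616) + 2*sqrt(88351)) - 1*(-3757811) = ((-4 + 39 - 39936) - 2303734)/(1848 + 2*sqrt(88351)) + 3757811 = (-39901 - 2303734)/(1848 + 2*sqrt(88351)) + 3757811 = -2343635/(1848 + 2*sqrt(88351)) + 3757811 = 3757811 - 2343635/(1848 + 2*sqrt(88351))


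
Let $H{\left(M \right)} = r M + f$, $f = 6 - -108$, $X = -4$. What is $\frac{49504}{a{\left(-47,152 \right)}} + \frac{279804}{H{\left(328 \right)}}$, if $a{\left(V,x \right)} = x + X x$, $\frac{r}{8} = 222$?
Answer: $- \frac{199413326}{1845033} \approx -108.08$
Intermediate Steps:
$r = 1776$ ($r = 8 \cdot 222 = 1776$)
$f = 114$ ($f = 6 + 108 = 114$)
$H{\left(M \right)} = 114 + 1776 M$ ($H{\left(M \right)} = 1776 M + 114 = 114 + 1776 M$)
$a{\left(V,x \right)} = - 3 x$ ($a{\left(V,x \right)} = x - 4 x = - 3 x$)
$\frac{49504}{a{\left(-47,152 \right)}} + \frac{279804}{H{\left(328 \right)}} = \frac{49504}{\left(-3\right) 152} + \frac{279804}{114 + 1776 \cdot 328} = \frac{49504}{-456} + \frac{279804}{114 + 582528} = 49504 \left(- \frac{1}{456}\right) + \frac{279804}{582642} = - \frac{6188}{57} + 279804 \cdot \frac{1}{582642} = - \frac{6188}{57} + \frac{46634}{97107} = - \frac{199413326}{1845033}$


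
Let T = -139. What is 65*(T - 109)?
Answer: -16120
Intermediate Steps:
65*(T - 109) = 65*(-139 - 109) = 65*(-248) = -16120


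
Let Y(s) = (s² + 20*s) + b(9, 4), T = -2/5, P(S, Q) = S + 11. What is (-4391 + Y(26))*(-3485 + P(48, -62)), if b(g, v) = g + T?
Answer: 54583032/5 ≈ 1.0917e+7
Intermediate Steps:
P(S, Q) = 11 + S
T = -⅖ (T = -2*⅕ = -⅖ ≈ -0.40000)
b(g, v) = -⅖ + g (b(g, v) = g - ⅖ = -⅖ + g)
Y(s) = 43/5 + s² + 20*s (Y(s) = (s² + 20*s) + (-⅖ + 9) = (s² + 20*s) + 43/5 = 43/5 + s² + 20*s)
(-4391 + Y(26))*(-3485 + P(48, -62)) = (-4391 + (43/5 + 26² + 20*26))*(-3485 + (11 + 48)) = (-4391 + (43/5 + 676 + 520))*(-3485 + 59) = (-4391 + 6023/5)*(-3426) = -15932/5*(-3426) = 54583032/5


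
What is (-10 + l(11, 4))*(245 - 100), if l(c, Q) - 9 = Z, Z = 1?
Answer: 0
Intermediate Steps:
l(c, Q) = 10 (l(c, Q) = 9 + 1 = 10)
(-10 + l(11, 4))*(245 - 100) = (-10 + 10)*(245 - 100) = 0*145 = 0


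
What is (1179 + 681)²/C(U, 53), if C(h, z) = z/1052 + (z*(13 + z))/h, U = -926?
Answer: -1685088129600/1815409 ≈ -9.2821e+5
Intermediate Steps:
C(h, z) = z/1052 + z*(13 + z)/h (C(h, z) = z*(1/1052) + z*(13 + z)/h = z/1052 + z*(13 + z)/h)
(1179 + 681)²/C(U, 53) = (1179 + 681)²/(((1/1052)*53*(13676 - 926 + 1052*53)/(-926))) = 1860²/(((1/1052)*53*(-1/926)*(13676 - 926 + 55756))) = 3459600/(((1/1052)*53*(-1/926)*68506)) = 3459600/(-1815409/487076) = 3459600*(-487076/1815409) = -1685088129600/1815409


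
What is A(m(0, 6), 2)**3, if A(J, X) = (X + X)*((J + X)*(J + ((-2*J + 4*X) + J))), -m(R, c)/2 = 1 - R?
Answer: 0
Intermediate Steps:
m(R, c) = -2 + 2*R (m(R, c) = -2*(1 - R) = -2 + 2*R)
A(J, X) = 8*X**2*(J + X) (A(J, X) = (2*X)*((J + X)*(J + (-J + 4*X))) = (2*X)*((J + X)*(4*X)) = (2*X)*(4*X*(J + X)) = 8*X**2*(J + X))
A(m(0, 6), 2)**3 = (8*2**2*((-2 + 2*0) + 2))**3 = (8*4*((-2 + 0) + 2))**3 = (8*4*(-2 + 2))**3 = (8*4*0)**3 = 0**3 = 0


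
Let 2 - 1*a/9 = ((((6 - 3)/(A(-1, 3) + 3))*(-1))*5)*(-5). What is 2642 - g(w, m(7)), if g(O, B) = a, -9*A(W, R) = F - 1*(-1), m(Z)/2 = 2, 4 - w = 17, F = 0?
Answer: 74299/26 ≈ 2857.7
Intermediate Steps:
w = -13 (w = 4 - 1*17 = 4 - 17 = -13)
m(Z) = 4 (m(Z) = 2*2 = 4)
A(W, R) = -⅑ (A(W, R) = -(0 - 1*(-1))/9 = -(0 + 1)/9 = -⅑*1 = -⅑)
a = -5607/26 (a = 18 - 9*(((6 - 3)/(-⅑ + 3))*(-1))*5*(-5) = 18 - 9*((3/(26/9))*(-1))*5*(-5) = 18 - 9*((3*(9/26))*(-1))*5*(-5) = 18 - 9*((27/26)*(-1))*5*(-5) = 18 - 9*(-27/26*5)*(-5) = 18 - (-1215)*(-5)/26 = 18 - 9*675/26 = 18 - 6075/26 = -5607/26 ≈ -215.65)
g(O, B) = -5607/26
2642 - g(w, m(7)) = 2642 - 1*(-5607/26) = 2642 + 5607/26 = 74299/26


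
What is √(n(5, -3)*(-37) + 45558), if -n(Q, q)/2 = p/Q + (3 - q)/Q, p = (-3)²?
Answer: 2*√11445 ≈ 213.96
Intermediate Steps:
p = 9
n(Q, q) = -18/Q - 2*(3 - q)/Q (n(Q, q) = -2*(9/Q + (3 - q)/Q) = -18/Q - 2*(3 - q)/Q)
√(n(5, -3)*(-37) + 45558) = √((2*(-12 - 3)/5)*(-37) + 45558) = √((2*(⅕)*(-15))*(-37) + 45558) = √(-6*(-37) + 45558) = √(222 + 45558) = √45780 = 2*√11445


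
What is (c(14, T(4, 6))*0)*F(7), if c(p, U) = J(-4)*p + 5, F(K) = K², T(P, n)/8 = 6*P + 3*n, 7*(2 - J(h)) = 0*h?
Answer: 0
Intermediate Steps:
J(h) = 2 (J(h) = 2 - 0*h = 2 - ⅐*0 = 2 + 0 = 2)
T(P, n) = 24*n + 48*P (T(P, n) = 8*(6*P + 3*n) = 8*(3*n + 6*P) = 24*n + 48*P)
c(p, U) = 5 + 2*p (c(p, U) = 2*p + 5 = 5 + 2*p)
(c(14, T(4, 6))*0)*F(7) = ((5 + 2*14)*0)*7² = ((5 + 28)*0)*49 = (33*0)*49 = 0*49 = 0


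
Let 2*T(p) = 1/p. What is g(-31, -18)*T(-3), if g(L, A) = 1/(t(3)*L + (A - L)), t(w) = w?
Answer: 1/480 ≈ 0.0020833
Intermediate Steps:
T(p) = 1/(2*p)
g(L, A) = 1/(A + 2*L) (g(L, A) = 1/(3*L + (A - L)) = 1/(A + 2*L))
g(-31, -18)*T(-3) = ((1/2)/(-3))/(-18 + 2*(-31)) = ((1/2)*(-1/3))/(-18 - 62) = -1/6/(-80) = -1/80*(-1/6) = 1/480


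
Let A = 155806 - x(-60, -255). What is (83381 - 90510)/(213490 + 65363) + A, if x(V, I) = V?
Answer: 43463694569/278853 ≈ 1.5587e+5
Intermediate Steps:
A = 155866 (A = 155806 - 1*(-60) = 155806 + 60 = 155866)
(83381 - 90510)/(213490 + 65363) + A = (83381 - 90510)/(213490 + 65363) + 155866 = -7129/278853 + 155866 = 43463694569/278853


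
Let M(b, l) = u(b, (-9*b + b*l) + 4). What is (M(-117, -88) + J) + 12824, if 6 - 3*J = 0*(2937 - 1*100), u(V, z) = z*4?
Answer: 58238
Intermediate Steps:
u(V, z) = 4*z
M(b, l) = 16 - 36*b + 4*b*l (M(b, l) = 4*((-9*b + b*l) + 4) = 4*(4 - 9*b + b*l) = 16 - 36*b + 4*b*l)
J = 2 (J = 2 - 0*(2937 - 1*100) = 2 - 0*(2937 - 100) = 2 - 0*2837 = 2 - 1/3*0 = 2 + 0 = 2)
(M(-117, -88) + J) + 12824 = ((16 - 36*(-117) + 4*(-117)*(-88)) + 2) + 12824 = ((16 + 4212 + 41184) + 2) + 12824 = (45412 + 2) + 12824 = 45414 + 12824 = 58238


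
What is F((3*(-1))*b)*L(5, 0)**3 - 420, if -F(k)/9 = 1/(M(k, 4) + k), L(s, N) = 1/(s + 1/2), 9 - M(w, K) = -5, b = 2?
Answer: -559029/1331 ≈ -420.01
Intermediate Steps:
M(w, K) = 14 (M(w, K) = 9 - 1*(-5) = 9 + 5 = 14)
L(s, N) = 1/(1/2 + s) (L(s, N) = 1/(s + 1/2) = 1/(1/2 + s))
F(k) = -9/(14 + k)
F((3*(-1))*b)*L(5, 0)**3 - 420 = (-9/(14 + (3*(-1))*2))*(2/(1 + 2*5))**3 - 420 = (-9/(14 - 3*2))*(2/(1 + 10))**3 - 420 = (-9/(14 - 6))*(2/11)**3 - 420 = (-9/8)*(2*(1/11))**3 - 420 = (-9*1/8)*(2/11)**3 - 420 = -9/8*8/1331 - 420 = -9/1331 - 420 = -559029/1331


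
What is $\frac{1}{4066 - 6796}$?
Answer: $- \frac{1}{2730} \approx -0.0003663$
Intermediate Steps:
$\frac{1}{4066 - 6796} = \frac{1}{-2730} = - \frac{1}{2730}$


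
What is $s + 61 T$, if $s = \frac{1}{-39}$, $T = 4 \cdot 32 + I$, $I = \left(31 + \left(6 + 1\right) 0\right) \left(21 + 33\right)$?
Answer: $\frac{4286957}{39} \approx 1.0992 \cdot 10^{5}$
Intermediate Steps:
$I = 1674$ ($I = \left(31 + 7 \cdot 0\right) 54 = \left(31 + 0\right) 54 = 31 \cdot 54 = 1674$)
$T = 1802$ ($T = 4 \cdot 32 + 1674 = 128 + 1674 = 1802$)
$s = - \frac{1}{39} \approx -0.025641$
$s + 61 T = - \frac{1}{39} + 61 \cdot 1802 = - \frac{1}{39} + 109922 = \frac{4286957}{39}$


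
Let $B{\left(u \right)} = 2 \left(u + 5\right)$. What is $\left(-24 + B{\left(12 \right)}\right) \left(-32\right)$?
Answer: $-320$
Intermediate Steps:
$B{\left(u \right)} = 10 + 2 u$ ($B{\left(u \right)} = 2 \left(5 + u\right) = 10 + 2 u$)
$\left(-24 + B{\left(12 \right)}\right) \left(-32\right) = \left(-24 + \left(10 + 2 \cdot 12\right)\right) \left(-32\right) = \left(-24 + \left(10 + 24\right)\right) \left(-32\right) = \left(-24 + 34\right) \left(-32\right) = 10 \left(-32\right) = -320$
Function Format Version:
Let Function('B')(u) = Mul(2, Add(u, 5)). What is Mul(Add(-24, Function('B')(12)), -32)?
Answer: -320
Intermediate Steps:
Function('B')(u) = Add(10, Mul(2, u)) (Function('B')(u) = Mul(2, Add(5, u)) = Add(10, Mul(2, u)))
Mul(Add(-24, Function('B')(12)), -32) = Mul(Add(-24, Add(10, Mul(2, 12))), -32) = Mul(Add(-24, Add(10, 24)), -32) = Mul(Add(-24, 34), -32) = Mul(10, -32) = -320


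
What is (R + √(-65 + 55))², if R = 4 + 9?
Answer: (13 + I*√10)² ≈ 159.0 + 82.219*I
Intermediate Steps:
R = 13
(R + √(-65 + 55))² = (13 + √(-65 + 55))² = (13 + √(-10))² = (13 + I*√10)²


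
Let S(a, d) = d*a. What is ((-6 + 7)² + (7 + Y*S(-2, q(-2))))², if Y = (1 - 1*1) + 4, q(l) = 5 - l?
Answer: 2304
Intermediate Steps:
S(a, d) = a*d
Y = 4 (Y = (1 - 1) + 4 = 0 + 4 = 4)
((-6 + 7)² + (7 + Y*S(-2, q(-2))))² = ((-6 + 7)² + (7 + 4*(-2*(5 - 1*(-2)))))² = (1² + (7 + 4*(-2*(5 + 2))))² = (1 + (7 + 4*(-2*7)))² = (1 + (7 + 4*(-14)))² = (1 + (7 - 56))² = (1 - 49)² = (-48)² = 2304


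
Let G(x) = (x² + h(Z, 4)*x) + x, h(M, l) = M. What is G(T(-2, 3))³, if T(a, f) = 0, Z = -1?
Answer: 0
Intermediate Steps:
G(x) = x² (G(x) = (x² - x) + x = x²)
G(T(-2, 3))³ = (0²)³ = 0³ = 0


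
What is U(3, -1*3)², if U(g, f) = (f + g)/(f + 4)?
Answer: 0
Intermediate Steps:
U(g, f) = (f + g)/(4 + f)
U(3, -1*3)² = ((-1*3 + 3)/(4 - 1*3))² = ((-3 + 3)/(4 - 3))² = (0/1)² = (1*0)² = 0² = 0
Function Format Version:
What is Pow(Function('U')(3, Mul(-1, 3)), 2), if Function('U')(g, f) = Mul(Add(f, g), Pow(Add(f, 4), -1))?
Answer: 0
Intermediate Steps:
Function('U')(g, f) = Mul(Pow(Add(4, f), -1), Add(f, g)) (Function('U')(g, f) = Mul(Add(f, g), Pow(Add(4, f), -1)) = Mul(Pow(Add(4, f), -1), Add(f, g)))
Pow(Function('U')(3, Mul(-1, 3)), 2) = Pow(Mul(Pow(Add(4, Mul(-1, 3)), -1), Add(Mul(-1, 3), 3)), 2) = Pow(Mul(Pow(Add(4, -3), -1), Add(-3, 3)), 2) = Pow(Mul(Pow(1, -1), 0), 2) = Pow(Mul(1, 0), 2) = Pow(0, 2) = 0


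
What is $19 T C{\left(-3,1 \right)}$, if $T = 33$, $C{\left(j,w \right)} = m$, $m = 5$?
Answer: $3135$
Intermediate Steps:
$C{\left(j,w \right)} = 5$
$19 T C{\left(-3,1 \right)} = 19 \cdot 33 \cdot 5 = 627 \cdot 5 = 3135$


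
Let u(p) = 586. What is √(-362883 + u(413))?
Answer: 31*I*√377 ≈ 601.91*I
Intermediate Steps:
√(-362883 + u(413)) = √(-362883 + 586) = √(-362297) = 31*I*√377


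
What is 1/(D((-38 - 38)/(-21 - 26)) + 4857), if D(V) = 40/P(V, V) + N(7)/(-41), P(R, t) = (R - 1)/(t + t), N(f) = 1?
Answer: 1189/6024224 ≈ 0.00019737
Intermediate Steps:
P(R, t) = (-1 + R)/(2*t) (P(R, t) = (-1 + R)/((2*t)) = (-1 + R)*(1/(2*t)) = (-1 + R)/(2*t))
D(V) = -1/41 + 80*V/(-1 + V) (D(V) = 40/(((-1 + V)/(2*V))) + 1/(-41) = 40*(2*V/(-1 + V)) + 1*(-1/41) = 80*V/(-1 + V) - 1/41 = -1/41 + 80*V/(-1 + V))
1/(D((-38 - 38)/(-21 - 26)) + 4857) = 1/((1 + 3279*((-38 - 38)/(-21 - 26)))/(41*(-1 + (-38 - 38)/(-21 - 26))) + 4857) = 1/((1 + 3279*(-76/(-47)))/(41*(-1 - 76/(-47))) + 4857) = 1/((1 + 3279*(-76*(-1/47)))/(41*(-1 - 76*(-1/47))) + 4857) = 1/((1 + 3279*(76/47))/(41*(-1 + 76/47)) + 4857) = 1/((1 + 249204/47)/(41*(29/47)) + 4857) = 1/((1/41)*(47/29)*(249251/47) + 4857) = 1/(249251/1189 + 4857) = 1/(6024224/1189) = 1189/6024224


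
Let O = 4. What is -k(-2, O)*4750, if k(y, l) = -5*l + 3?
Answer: 80750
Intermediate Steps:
k(y, l) = 3 - 5*l
-k(-2, O)*4750 = -(3 - 5*4)*4750 = -(3 - 20)*4750 = -1*(-17)*4750 = 17*4750 = 80750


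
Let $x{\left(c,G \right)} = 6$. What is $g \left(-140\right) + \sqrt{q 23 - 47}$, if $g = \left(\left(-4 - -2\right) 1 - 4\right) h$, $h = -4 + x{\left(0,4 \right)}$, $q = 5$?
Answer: $1680 + 2 \sqrt{17} \approx 1688.2$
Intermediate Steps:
$h = 2$ ($h = -4 + 6 = 2$)
$g = -12$ ($g = \left(\left(-4 - -2\right) 1 - 4\right) 2 = \left(\left(-4 + 2\right) 1 - 4\right) 2 = \left(\left(-2\right) 1 - 4\right) 2 = \left(-2 - 4\right) 2 = \left(-6\right) 2 = -12$)
$g \left(-140\right) + \sqrt{q 23 - 47} = \left(-12\right) \left(-140\right) + \sqrt{5 \cdot 23 - 47} = 1680 + \sqrt{115 - 47} = 1680 + \sqrt{68} = 1680 + 2 \sqrt{17}$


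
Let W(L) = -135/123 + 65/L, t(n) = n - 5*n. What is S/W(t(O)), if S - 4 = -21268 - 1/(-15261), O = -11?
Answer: -585415865012/10453785 ≈ -56000.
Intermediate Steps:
S = -324509903/15261 (S = 4 + (-21268 - 1/(-15261)) = 4 + (-21268 - 1*(-1/15261)) = 4 + (-21268 + 1/15261) = 4 - 324570947/15261 = -324509903/15261 ≈ -21264.)
t(n) = -4*n
W(L) = -45/41 + 65/L (W(L) = -135*1/123 + 65/L = -45/41 + 65/L)
S/W(t(O)) = -324509903/(15261*(-45/41 + 65/((-4*(-11))))) = -324509903/(15261*(-45/41 + 65/44)) = -324509903/(15261*685/1804) = -324509903/15261*1804/685 = -585415865012/10453785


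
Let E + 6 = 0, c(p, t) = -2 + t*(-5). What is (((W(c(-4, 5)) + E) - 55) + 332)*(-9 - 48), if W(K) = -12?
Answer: -14763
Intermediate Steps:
c(p, t) = -2 - 5*t
E = -6 (E = -6 + 0 = -6)
(((W(c(-4, 5)) + E) - 55) + 332)*(-9 - 48) = (((-12 - 6) - 55) + 332)*(-9 - 48) = ((-18 - 55) + 332)*(-57) = (-73 + 332)*(-57) = 259*(-57) = -14763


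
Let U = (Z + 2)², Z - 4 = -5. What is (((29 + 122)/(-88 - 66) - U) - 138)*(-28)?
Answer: 43114/11 ≈ 3919.5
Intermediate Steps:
Z = -1 (Z = 4 - 5 = -1)
U = 1 (U = (-1 + 2)² = 1² = 1)
(((29 + 122)/(-88 - 66) - U) - 138)*(-28) = (((29 + 122)/(-88 - 66) - 1*1) - 138)*(-28) = ((151/(-154) - 1) - 138)*(-28) = ((151*(-1/154) - 1) - 138)*(-28) = ((-151/154 - 1) - 138)*(-28) = (-305/154 - 138)*(-28) = -21557/154*(-28) = 43114/11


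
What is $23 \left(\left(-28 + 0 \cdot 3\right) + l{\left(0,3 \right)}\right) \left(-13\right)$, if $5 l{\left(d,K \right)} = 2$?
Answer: $\frac{41262}{5} \approx 8252.4$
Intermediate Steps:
$l{\left(d,K \right)} = \frac{2}{5}$ ($l{\left(d,K \right)} = \frac{1}{5} \cdot 2 = \frac{2}{5}$)
$23 \left(\left(-28 + 0 \cdot 3\right) + l{\left(0,3 \right)}\right) \left(-13\right) = 23 \left(\left(-28 + 0 \cdot 3\right) + \frac{2}{5}\right) \left(-13\right) = 23 \left(\left(-28 + 0\right) + \frac{2}{5}\right) \left(-13\right) = 23 \left(-28 + \frac{2}{5}\right) \left(-13\right) = 23 \left(- \frac{138}{5}\right) \left(-13\right) = \left(- \frac{3174}{5}\right) \left(-13\right) = \frac{41262}{5}$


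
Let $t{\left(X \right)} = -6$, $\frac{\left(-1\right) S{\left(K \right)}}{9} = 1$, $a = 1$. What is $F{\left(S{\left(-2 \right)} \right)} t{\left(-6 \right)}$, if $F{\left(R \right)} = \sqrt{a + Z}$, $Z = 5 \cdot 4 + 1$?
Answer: $- 6 \sqrt{22} \approx -28.142$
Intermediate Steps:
$S{\left(K \right)} = -9$ ($S{\left(K \right)} = \left(-9\right) 1 = -9$)
$Z = 21$ ($Z = 20 + 1 = 21$)
$F{\left(R \right)} = \sqrt{22}$ ($F{\left(R \right)} = \sqrt{1 + 21} = \sqrt{22}$)
$F{\left(S{\left(-2 \right)} \right)} t{\left(-6 \right)} = \sqrt{22} \left(-6\right) = - 6 \sqrt{22}$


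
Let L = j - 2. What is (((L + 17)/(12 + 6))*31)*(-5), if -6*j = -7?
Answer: -15035/108 ≈ -139.21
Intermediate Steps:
j = 7/6 (j = -⅙*(-7) = 7/6 ≈ 1.1667)
L = -⅚ (L = 7/6 - 2 = -⅚ ≈ -0.83333)
(((L + 17)/(12 + 6))*31)*(-5) = (((-⅚ + 17)/(12 + 6))*31)*(-5) = (((97/6)/18)*31)*(-5) = (((97/6)*(1/18))*31)*(-5) = ((97/108)*31)*(-5) = (3007/108)*(-5) = -15035/108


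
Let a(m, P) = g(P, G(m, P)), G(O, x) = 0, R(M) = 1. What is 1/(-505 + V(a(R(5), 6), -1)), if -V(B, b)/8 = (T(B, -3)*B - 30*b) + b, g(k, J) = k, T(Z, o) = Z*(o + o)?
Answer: 1/991 ≈ 0.0010091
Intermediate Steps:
T(Z, o) = 2*Z*o (T(Z, o) = Z*(2*o) = 2*Z*o)
a(m, P) = P
V(B, b) = 48*B² + 232*b (V(B, b) = -8*(((2*B*(-3))*B - 30*b) + b) = -8*(((-6*B)*B - 30*b) + b) = -8*((-6*B² - 30*b) + b) = -8*((-30*b - 6*B²) + b) = -8*(-29*b - 6*B²) = 48*B² + 232*b)
1/(-505 + V(a(R(5), 6), -1)) = 1/(-505 + (48*6² + 232*(-1))) = 1/(-505 + (48*36 - 232)) = 1/(-505 + (1728 - 232)) = 1/(-505 + 1496) = 1/991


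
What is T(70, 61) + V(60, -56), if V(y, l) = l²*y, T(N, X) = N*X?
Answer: 192430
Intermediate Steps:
V(y, l) = y*l²
T(70, 61) + V(60, -56) = 70*61 + 60*(-56)² = 4270 + 60*3136 = 4270 + 188160 = 192430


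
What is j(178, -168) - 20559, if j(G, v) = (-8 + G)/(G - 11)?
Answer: -3433183/167 ≈ -20558.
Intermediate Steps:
j(G, v) = (-8 + G)/(-11 + G)
j(178, -168) - 20559 = (-8 + 178)/(-11 + 178) - 20559 = 170/167 - 20559 = -3433183/167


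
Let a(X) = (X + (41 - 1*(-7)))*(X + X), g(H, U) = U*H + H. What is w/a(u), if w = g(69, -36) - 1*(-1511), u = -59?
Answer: -452/649 ≈ -0.69646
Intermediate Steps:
g(H, U) = H + H*U (g(H, U) = H*U + H = H + H*U)
a(X) = 2*X*(48 + X) (a(X) = (X + (41 + 7))*(2*X) = (X + 48)*(2*X) = (48 + X)*(2*X) = 2*X*(48 + X))
w = -904 (w = 69*(1 - 36) - 1*(-1511) = 69*(-35) + 1511 = -2415 + 1511 = -904)
w/a(u) = -904*(-1/(118*(48 - 59))) = -904/(2*(-59)*(-11)) = -904/1298 = -904*1/1298 = -452/649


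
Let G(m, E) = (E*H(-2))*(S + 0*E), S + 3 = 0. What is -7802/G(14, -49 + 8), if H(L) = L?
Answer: 3901/123 ≈ 31.715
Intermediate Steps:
S = -3 (S = -3 + 0 = -3)
G(m, E) = 6*E (G(m, E) = (E*(-2))*(-3 + 0*E) = (-2*E)*(-3 + 0) = -2*E*(-3) = 6*E)
-7802/G(14, -49 + 8) = -7802*1/(6*(-49 + 8)) = -7802/(6*(-41)) = -7802/(-246) = -7802*(-1/246) = 3901/123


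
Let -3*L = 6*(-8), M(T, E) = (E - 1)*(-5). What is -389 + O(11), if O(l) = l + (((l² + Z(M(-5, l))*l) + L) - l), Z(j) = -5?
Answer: -307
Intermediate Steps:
M(T, E) = 5 - 5*E (M(T, E) = (-1 + E)*(-5) = 5 - 5*E)
L = 16 (L = -2*(-8) = -⅓*(-48) = 16)
O(l) = 16 + l² - 5*l (O(l) = l + (((l² - 5*l) + 16) - l) = l + ((16 + l² - 5*l) - l) = l + (16 + l² - 6*l) = 16 + l² - 5*l)
-389 + O(11) = -389 + (16 + 11² - 5*11) = -389 + (16 + 121 - 55) = -389 + 82 = -307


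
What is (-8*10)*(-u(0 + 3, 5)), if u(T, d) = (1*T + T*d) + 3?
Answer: 1680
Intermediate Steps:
u(T, d) = 3 + T + T*d (u(T, d) = (T + T*d) + 3 = 3 + T + T*d)
(-8*10)*(-u(0 + 3, 5)) = (-8*10)*(-(3 + (0 + 3) + (0 + 3)*5)) = -(-80)*(3 + 3 + 3*5) = -(-80)*(3 + 3 + 15) = -(-80)*21 = -80*(-21) = 1680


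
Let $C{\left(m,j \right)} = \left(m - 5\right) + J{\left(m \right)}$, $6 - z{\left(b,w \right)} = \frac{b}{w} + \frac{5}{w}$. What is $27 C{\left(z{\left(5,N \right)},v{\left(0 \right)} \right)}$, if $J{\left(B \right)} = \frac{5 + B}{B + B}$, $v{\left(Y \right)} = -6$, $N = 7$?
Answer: $\frac{7479}{448} \approx 16.694$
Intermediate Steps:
$z{\left(b,w \right)} = 6 - \frac{5}{w} - \frac{b}{w}$ ($z{\left(b,w \right)} = 6 - \left(\frac{b}{w} + \frac{5}{w}\right) = 6 - \left(\frac{5}{w} + \frac{b}{w}\right) = 6 - \frac{5}{w} - \frac{b}{w}$)
$J{\left(B \right)} = \frac{5 + B}{2 B}$
$C{\left(m,j \right)} = -5 + m + \frac{5 + m}{2 m}$ ($C{\left(m,j \right)} = \left(m - 5\right) + \frac{5 + m}{2 m} = \left(-5 + m\right) + \frac{5 + m}{2 m} = -5 + m + \frac{5 + m}{2 m}$)
$27 C{\left(z{\left(5,N \right)},v{\left(0 \right)} \right)} = 27 \left(- \frac{9}{2} + \frac{-5 - 5 + 6 \cdot 7}{7} + \frac{5}{2 \frac{-5 - 5 + 6 \cdot 7}{7}}\right) = 27 \left(- \frac{9}{2} + \frac{-5 - 5 + 42}{7} + \frac{5}{2 \frac{-5 - 5 + 42}{7}}\right) = 27 \left(- \frac{9}{2} + \frac{1}{7} \cdot 32 + \frac{5}{2 \cdot \frac{1}{7} \cdot 32}\right) = 27 \left(- \frac{9}{2} + \frac{32}{7} + \frac{5}{2 \cdot \frac{32}{7}}\right) = 27 \left(- \frac{9}{2} + \frac{32}{7} + \frac{5}{2} \cdot \frac{7}{32}\right) = 27 \left(- \frac{9}{2} + \frac{32}{7} + \frac{35}{64}\right) = 27 \cdot \frac{277}{448} = \frac{7479}{448}$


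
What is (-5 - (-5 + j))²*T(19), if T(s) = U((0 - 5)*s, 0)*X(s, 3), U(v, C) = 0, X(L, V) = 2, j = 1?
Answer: 0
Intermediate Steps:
T(s) = 0 (T(s) = 0*2 = 0)
(-5 - (-5 + j))²*T(19) = (-5 - (-5 + 1))²*0 = (-5 - 1*(-4))²*0 = (-5 + 4)²*0 = (-1)²*0 = 1*0 = 0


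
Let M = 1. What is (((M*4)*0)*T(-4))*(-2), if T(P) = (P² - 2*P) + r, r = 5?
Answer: 0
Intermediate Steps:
T(P) = 5 + P² - 2*P (T(P) = (P² - 2*P) + 5 = 5 + P² - 2*P)
(((M*4)*0)*T(-4))*(-2) = (((1*4)*0)*(5 + (-4)² - 2*(-4)))*(-2) = ((4*0)*(5 + 16 + 8))*(-2) = (0*29)*(-2) = 0*(-2) = 0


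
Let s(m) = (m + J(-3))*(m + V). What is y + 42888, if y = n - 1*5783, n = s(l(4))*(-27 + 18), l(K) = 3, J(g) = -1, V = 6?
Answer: 36943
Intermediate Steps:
s(m) = (-1 + m)*(6 + m) (s(m) = (m - 1)*(m + 6) = (-1 + m)*(6 + m))
n = -162 (n = (-6 + 3² + 5*3)*(-27 + 18) = (-6 + 9 + 15)*(-9) = 18*(-9) = -162)
y = -5945 (y = -162 - 1*5783 = -162 - 5783 = -5945)
y + 42888 = -5945 + 42888 = 36943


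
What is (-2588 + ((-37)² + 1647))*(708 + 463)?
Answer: 501188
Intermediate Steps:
(-2588 + ((-37)² + 1647))*(708 + 463) = (-2588 + (1369 + 1647))*1171 = (-2588 + 3016)*1171 = 428*1171 = 501188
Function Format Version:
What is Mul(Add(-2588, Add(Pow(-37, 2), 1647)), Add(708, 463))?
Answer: 501188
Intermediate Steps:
Mul(Add(-2588, Add(Pow(-37, 2), 1647)), Add(708, 463)) = Mul(Add(-2588, Add(1369, 1647)), 1171) = Mul(Add(-2588, 3016), 1171) = Mul(428, 1171) = 501188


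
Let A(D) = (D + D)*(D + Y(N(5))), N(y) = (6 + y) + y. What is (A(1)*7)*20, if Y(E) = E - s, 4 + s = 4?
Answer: 4760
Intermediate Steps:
N(y) = 6 + 2*y
s = 0 (s = -4 + 4 = 0)
Y(E) = E (Y(E) = E - 1*0 = E + 0 = E)
A(D) = 2*D*(16 + D) (A(D) = (D + D)*(D + (6 + 2*5)) = (2*D)*(D + (6 + 10)) = (2*D)*(D + 16) = (2*D)*(16 + D) = 2*D*(16 + D))
(A(1)*7)*20 = ((2*1*(16 + 1))*7)*20 = ((2*1*17)*7)*20 = (34*7)*20 = 238*20 = 4760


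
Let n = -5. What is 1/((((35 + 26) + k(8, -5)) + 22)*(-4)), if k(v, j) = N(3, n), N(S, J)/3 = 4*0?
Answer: -1/332 ≈ -0.0030120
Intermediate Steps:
N(S, J) = 0 (N(S, J) = 3*(4*0) = 3*0 = 0)
k(v, j) = 0
1/((((35 + 26) + k(8, -5)) + 22)*(-4)) = 1/((((35 + 26) + 0) + 22)*(-4)) = 1/(((61 + 0) + 22)*(-4)) = 1/((61 + 22)*(-4)) = 1/(83*(-4)) = 1/(-332) = -1/332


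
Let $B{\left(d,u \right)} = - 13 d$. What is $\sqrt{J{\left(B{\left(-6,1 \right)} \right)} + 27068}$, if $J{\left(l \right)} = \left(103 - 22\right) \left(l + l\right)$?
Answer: $2 \sqrt{9926} \approx 199.26$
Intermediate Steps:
$J{\left(l \right)} = 162 l$ ($J{\left(l \right)} = 81 \cdot 2 l = 162 l$)
$\sqrt{J{\left(B{\left(-6,1 \right)} \right)} + 27068} = \sqrt{162 \left(\left(-13\right) \left(-6\right)\right) + 27068} = \sqrt{162 \cdot 78 + 27068} = \sqrt{12636 + 27068} = \sqrt{39704} = 2 \sqrt{9926}$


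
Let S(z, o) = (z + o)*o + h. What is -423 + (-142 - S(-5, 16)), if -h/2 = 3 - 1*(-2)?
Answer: -731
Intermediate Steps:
h = -10 (h = -2*(3 - 1*(-2)) = -2*(3 + 2) = -2*5 = -10)
S(z, o) = -10 + o*(o + z) (S(z, o) = (z + o)*o - 10 = (o + z)*o - 10 = o*(o + z) - 10 = -10 + o*(o + z))
-423 + (-142 - S(-5, 16)) = -423 + (-142 - (-10 + 16² + 16*(-5))) = -423 + (-142 - (-10 + 256 - 80)) = -423 + (-142 - 1*166) = -423 + (-142 - 166) = -423 - 308 = -731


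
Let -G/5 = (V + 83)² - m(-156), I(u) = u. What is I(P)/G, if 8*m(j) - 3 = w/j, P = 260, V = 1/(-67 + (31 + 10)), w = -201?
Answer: -281216/37218293 ≈ -0.0075559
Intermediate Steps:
V = -1/26 (V = 1/(-67 + 41) = 1/(-26) = -1/26 ≈ -0.038462)
m(j) = 3/8 - 201/(8*j) (m(j) = 3/8 + (-201/j)/8 = 3/8 - 201/(8*j))
G = -186091465/5408 (G = -5*((-1/26 + 83)² - 3*(-67 - 156)/(8*(-156))) = -5*((2157/26)² - 3*(-1)*(-223)/(8*156)) = -5*(4652649/676 - 1*223/416) = -5*(4652649/676 - 223/416) = -5*37218293/5408 = -186091465/5408 ≈ -34410.)
I(P)/G = 260/(-186091465/5408) = 260*(-5408/186091465) = -281216/37218293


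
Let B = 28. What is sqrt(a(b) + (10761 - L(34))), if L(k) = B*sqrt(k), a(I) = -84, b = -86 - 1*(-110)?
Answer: sqrt(10677 - 28*sqrt(34)) ≈ 102.54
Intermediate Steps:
b = 24 (b = -86 + 110 = 24)
L(k) = 28*sqrt(k)
sqrt(a(b) + (10761 - L(34))) = sqrt(-84 + (10761 - 28*sqrt(34))) = sqrt(10677 - 28*sqrt(34))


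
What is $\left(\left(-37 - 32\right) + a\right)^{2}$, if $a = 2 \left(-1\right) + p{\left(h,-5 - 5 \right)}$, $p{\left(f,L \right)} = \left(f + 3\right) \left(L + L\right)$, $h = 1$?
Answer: $22801$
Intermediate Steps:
$p{\left(f,L \right)} = 2 L \left(3 + f\right)$ ($p{\left(f,L \right)} = \left(3 + f\right) 2 L = 2 L \left(3 + f\right)$)
$a = -82$ ($a = 2 \left(-1\right) + 2 \left(-5 - 5\right) \left(3 + 1\right) = -2 + 2 \left(-5 - 5\right) 4 = -2 + 2 \left(-10\right) 4 = -2 - 80 = -82$)
$\left(\left(-37 - 32\right) + a\right)^{2} = \left(\left(-37 - 32\right) - 82\right)^{2} = \left(-69 - 82\right)^{2} = \left(-151\right)^{2} = 22801$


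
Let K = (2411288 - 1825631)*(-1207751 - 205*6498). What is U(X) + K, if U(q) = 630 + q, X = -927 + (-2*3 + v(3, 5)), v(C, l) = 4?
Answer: -1487475660836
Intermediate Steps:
X = -929 (X = -927 + (-2*3 + 4) = -927 + (-6 + 4) = -927 - 2 = -929)
K = -1487475660537 (K = 585657*(-1207751 - 1332090) = 585657*(-2539841) = -1487475660537)
U(X) + K = (630 - 929) - 1487475660537 = -299 - 1487475660537 = -1487475660836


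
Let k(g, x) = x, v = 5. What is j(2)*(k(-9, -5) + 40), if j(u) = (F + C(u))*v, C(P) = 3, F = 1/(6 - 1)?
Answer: 560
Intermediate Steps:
F = ⅕ (F = 1/5 = ⅕ ≈ 0.20000)
j(u) = 16 (j(u) = (⅕ + 3)*5 = (16/5)*5 = 16)
j(2)*(k(-9, -5) + 40) = 16*(-5 + 40) = 16*35 = 560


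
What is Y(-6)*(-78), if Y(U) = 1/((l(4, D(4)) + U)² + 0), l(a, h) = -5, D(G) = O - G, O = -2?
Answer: -78/121 ≈ -0.64463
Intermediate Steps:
D(G) = -2 - G
Y(U) = (-5 + U)⁻² (Y(U) = 1/((-5 + U)² + 0) = 1/((-5 + U)²) = (-5 + U)⁻²)
Y(-6)*(-78) = -78/(-5 - 6)² = -78/(-11)² = (1/121)*(-78) = -78/121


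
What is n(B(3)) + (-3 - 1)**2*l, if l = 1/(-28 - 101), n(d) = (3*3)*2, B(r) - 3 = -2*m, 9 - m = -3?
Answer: 2306/129 ≈ 17.876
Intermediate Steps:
m = 12 (m = 9 - 1*(-3) = 9 + 3 = 12)
B(r) = -21 (B(r) = 3 - 2*12 = 3 - 24 = -21)
n(d) = 18 (n(d) = 9*2 = 18)
l = -1/129 (l = 1/(-129) = -1/129 ≈ -0.0077519)
n(B(3)) + (-3 - 1)**2*l = 18 + (-3 - 1)**2*(-1/129) = 18 + (-4)**2*(-1/129) = 18 + 16*(-1/129) = 18 - 16/129 = 2306/129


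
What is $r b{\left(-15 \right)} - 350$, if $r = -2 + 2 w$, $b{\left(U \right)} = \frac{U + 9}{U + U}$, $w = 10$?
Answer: $- \frac{1732}{5} \approx -346.4$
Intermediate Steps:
$b{\left(U \right)} = \frac{9 + U}{2 U}$
$r = 18$ ($r = -2 + 2 \cdot 10 = -2 + 20 = 18$)
$r b{\left(-15 \right)} - 350 = 18 \frac{9 - 15}{2 \left(-15\right)} - 350 = 18 \cdot \frac{1}{2} \left(- \frac{1}{15}\right) \left(-6\right) - 350 = 18 \cdot \frac{1}{5} - 350 = \frac{18}{5} - 350 = - \frac{1732}{5}$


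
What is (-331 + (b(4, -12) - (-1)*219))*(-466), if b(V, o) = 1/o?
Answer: 313385/6 ≈ 52231.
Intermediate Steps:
(-331 + (b(4, -12) - (-1)*219))*(-466) = (-331 + (1/(-12) - (-1)*219))*(-466) = (-331 + (-1/12 - 1*(-219)))*(-466) = (-331 + (-1/12 + 219))*(-466) = (-331 + 2627/12)*(-466) = -1345/12*(-466) = 313385/6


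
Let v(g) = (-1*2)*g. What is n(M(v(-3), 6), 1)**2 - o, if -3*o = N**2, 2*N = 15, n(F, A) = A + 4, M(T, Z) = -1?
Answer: 175/4 ≈ 43.750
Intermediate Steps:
v(g) = -2*g
n(F, A) = 4 + A
N = 15/2 (N = (1/2)*15 = 15/2 ≈ 7.5000)
o = -75/4 (o = -(15/2)**2/3 = -1/3*225/4 = -75/4 ≈ -18.750)
n(M(v(-3), 6), 1)**2 - o = (4 + 1)**2 - 1*(-75/4) = 5**2 + 75/4 = 25 + 75/4 = 175/4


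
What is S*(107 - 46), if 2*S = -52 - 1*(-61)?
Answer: 549/2 ≈ 274.50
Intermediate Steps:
S = 9/2 (S = (-52 - 1*(-61))/2 = (-52 + 61)/2 = (½)*9 = 9/2 ≈ 4.5000)
S*(107 - 46) = 9*(107 - 46)/2 = (9/2)*61 = 549/2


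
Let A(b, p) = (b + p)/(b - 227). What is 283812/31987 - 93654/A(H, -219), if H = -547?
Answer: -1159231262730/12251021 ≈ -94623.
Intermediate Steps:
A(b, p) = (b + p)/(-227 + b)
283812/31987 - 93654/A(H, -219) = 283812/31987 - 93654*(-227 - 547)/(-547 - 219) = 283812*(1/31987) - 93654/(-766/(-774)) = 283812/31987 - 93654/((-1/774*(-766))) = 283812/31987 - 93654/383/387 = 283812/31987 - 93654*387/383 = 283812/31987 - 36244098/383 = -1159231262730/12251021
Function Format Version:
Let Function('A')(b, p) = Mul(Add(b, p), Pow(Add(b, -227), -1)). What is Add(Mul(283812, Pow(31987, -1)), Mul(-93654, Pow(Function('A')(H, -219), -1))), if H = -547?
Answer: Rational(-1159231262730, 12251021) ≈ -94623.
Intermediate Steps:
Function('A')(b, p) = Mul(Pow(Add(-227, b), -1), Add(b, p)) (Function('A')(b, p) = Mul(Add(b, p), Pow(Add(-227, b), -1)) = Mul(Pow(Add(-227, b), -1), Add(b, p)))
Add(Mul(283812, Pow(31987, -1)), Mul(-93654, Pow(Function('A')(H, -219), -1))) = Add(Mul(283812, Pow(31987, -1)), Mul(-93654, Pow(Mul(Pow(Add(-227, -547), -1), Add(-547, -219)), -1))) = Add(Mul(283812, Rational(1, 31987)), Mul(-93654, Pow(Mul(Pow(-774, -1), -766), -1))) = Add(Rational(283812, 31987), Mul(-93654, Pow(Mul(Rational(-1, 774), -766), -1))) = Add(Rational(283812, 31987), Mul(-93654, Pow(Rational(383, 387), -1))) = Add(Rational(283812, 31987), Mul(-93654, Rational(387, 383))) = Add(Rational(283812, 31987), Rational(-36244098, 383)) = Rational(-1159231262730, 12251021)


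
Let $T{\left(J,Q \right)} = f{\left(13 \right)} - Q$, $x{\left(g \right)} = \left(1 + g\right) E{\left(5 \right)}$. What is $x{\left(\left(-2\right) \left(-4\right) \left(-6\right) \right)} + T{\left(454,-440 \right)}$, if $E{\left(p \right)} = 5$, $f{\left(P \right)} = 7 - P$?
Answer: $199$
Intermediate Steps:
$x{\left(g \right)} = 5 + 5 g$ ($x{\left(g \right)} = \left(1 + g\right) 5 = 5 + 5 g$)
$T{\left(J,Q \right)} = -6 - Q$ ($T{\left(J,Q \right)} = \left(7 - 13\right) - Q = -6 - Q$)
$x{\left(\left(-2\right) \left(-4\right) \left(-6\right) \right)} + T{\left(454,-440 \right)} = \left(5 + 5 \left(-2\right) \left(-4\right) \left(-6\right)\right) - -434 = \left(5 + 5 \cdot 8 \left(-6\right)\right) + \left(-6 + 440\right) = \left(5 + 5 \left(-48\right)\right) + 434 = \left(5 - 240\right) + 434 = -235 + 434 = 199$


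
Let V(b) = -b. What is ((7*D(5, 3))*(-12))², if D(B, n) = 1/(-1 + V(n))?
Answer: 441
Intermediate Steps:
D(B, n) = 1/(-1 - n)
((7*D(5, 3))*(-12))² = ((7*(-1/(1 + 3)))*(-12))² = ((7*(-1/4))*(-12))² = ((7*(-1*¼))*(-12))² = ((7*(-¼))*(-12))² = (-7/4*(-12))² = 21² = 441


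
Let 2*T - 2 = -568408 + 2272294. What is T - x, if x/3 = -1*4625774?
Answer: 14729266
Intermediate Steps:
x = -13877322 (x = 3*(-1*4625774) = 3*(-4625774) = -13877322)
T = 851944 (T = 1 + (-568408 + 2272294)/2 = 1 + (½)*1703886 = 1 + 851943 = 851944)
T - x = 851944 - 1*(-13877322) = 851944 + 13877322 = 14729266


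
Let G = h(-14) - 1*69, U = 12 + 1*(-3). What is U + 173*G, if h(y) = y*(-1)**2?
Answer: -14350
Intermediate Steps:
U = 9 (U = 12 - 3 = 9)
h(y) = y (h(y) = y*1 = y)
G = -83 (G = -14 - 1*69 = -14 - 69 = -83)
U + 173*G = 9 + 173*(-83) = 9 - 14359 = -14350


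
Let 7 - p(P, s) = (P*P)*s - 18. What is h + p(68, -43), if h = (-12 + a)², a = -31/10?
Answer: 19908501/100 ≈ 1.9909e+5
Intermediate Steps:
a = -31/10 (a = -31*⅒ = -31/10 ≈ -3.1000)
p(P, s) = 25 - s*P² (p(P, s) = 7 - ((P*P)*s - 18) = 7 - (P²*s - 18) = 7 - (s*P² - 18) = 7 - (-18 + s*P²) = 7 + (18 - s*P²) = 25 - s*P²)
h = 22801/100 (h = (-12 - 31/10)² = (-151/10)² = 22801/100 ≈ 228.01)
h + p(68, -43) = 22801/100 + (25 - 1*(-43)*68²) = 22801/100 + (25 - 1*(-43)*4624) = 22801/100 + (25 + 198832) = 22801/100 + 198857 = 19908501/100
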